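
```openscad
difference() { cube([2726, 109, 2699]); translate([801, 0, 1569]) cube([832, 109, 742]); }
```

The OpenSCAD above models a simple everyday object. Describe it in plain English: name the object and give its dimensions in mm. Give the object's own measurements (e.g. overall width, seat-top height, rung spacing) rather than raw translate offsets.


A wall 2726 mm long (x), 109 mm thick (y), 2699 mm tall, with a rectangular window opening cut through it. The opening is 832 mm wide and 742 mm tall; its sill is at z = 1569 mm and its near (−x) edge is 801 mm from the wall's −x end. The opening passes through the full wall thickness.


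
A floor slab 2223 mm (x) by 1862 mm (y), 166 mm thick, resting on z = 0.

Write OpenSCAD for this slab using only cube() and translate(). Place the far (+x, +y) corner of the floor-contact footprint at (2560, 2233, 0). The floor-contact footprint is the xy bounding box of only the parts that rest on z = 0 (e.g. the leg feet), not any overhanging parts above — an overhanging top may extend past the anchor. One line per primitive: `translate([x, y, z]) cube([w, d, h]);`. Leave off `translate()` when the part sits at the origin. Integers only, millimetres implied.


translate([337, 371, 0]) cube([2223, 1862, 166]);


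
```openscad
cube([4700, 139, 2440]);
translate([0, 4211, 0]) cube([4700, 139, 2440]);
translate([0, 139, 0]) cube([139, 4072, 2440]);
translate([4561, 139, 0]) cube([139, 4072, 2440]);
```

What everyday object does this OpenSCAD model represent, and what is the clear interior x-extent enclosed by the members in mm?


A house (or room) frame. The interior width is 4422 mm.

Four 2440 mm walls enclosing a rectangle with no floor or roof — a room or house frame. Outside width is 4700 mm and wall thickness is 139 mm, so the interior width is 4700 − 2 × 139 = 4422 mm.


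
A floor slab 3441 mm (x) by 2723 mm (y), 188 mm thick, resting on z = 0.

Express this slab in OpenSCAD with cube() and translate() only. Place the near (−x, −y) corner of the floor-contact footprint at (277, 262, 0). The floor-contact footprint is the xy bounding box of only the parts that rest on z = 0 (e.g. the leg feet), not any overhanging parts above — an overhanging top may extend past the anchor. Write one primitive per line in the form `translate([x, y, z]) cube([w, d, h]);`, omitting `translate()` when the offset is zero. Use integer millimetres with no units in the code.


translate([277, 262, 0]) cube([3441, 2723, 188]);


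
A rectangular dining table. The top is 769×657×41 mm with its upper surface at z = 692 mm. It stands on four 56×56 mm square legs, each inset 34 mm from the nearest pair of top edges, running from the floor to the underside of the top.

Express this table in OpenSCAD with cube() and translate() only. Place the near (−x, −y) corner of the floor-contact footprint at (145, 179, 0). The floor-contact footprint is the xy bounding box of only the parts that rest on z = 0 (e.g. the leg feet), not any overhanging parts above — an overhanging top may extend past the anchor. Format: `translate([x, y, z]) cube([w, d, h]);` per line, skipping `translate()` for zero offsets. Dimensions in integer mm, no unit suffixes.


translate([111, 145, 651]) cube([769, 657, 41]);
translate([145, 179, 0]) cube([56, 56, 651]);
translate([790, 179, 0]) cube([56, 56, 651]);
translate([145, 712, 0]) cube([56, 56, 651]);
translate([790, 712, 0]) cube([56, 56, 651]);


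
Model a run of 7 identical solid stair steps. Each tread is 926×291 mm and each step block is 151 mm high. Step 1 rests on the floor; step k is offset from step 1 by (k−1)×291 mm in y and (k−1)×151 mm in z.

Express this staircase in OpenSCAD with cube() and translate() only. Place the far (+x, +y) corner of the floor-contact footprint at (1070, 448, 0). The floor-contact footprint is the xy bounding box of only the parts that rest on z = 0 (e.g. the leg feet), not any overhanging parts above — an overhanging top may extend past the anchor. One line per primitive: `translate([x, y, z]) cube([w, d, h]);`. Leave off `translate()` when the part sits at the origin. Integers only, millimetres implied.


translate([144, 157, 0]) cube([926, 291, 151]);
translate([144, 448, 151]) cube([926, 291, 151]);
translate([144, 739, 302]) cube([926, 291, 151]);
translate([144, 1030, 453]) cube([926, 291, 151]);
translate([144, 1321, 604]) cube([926, 291, 151]);
translate([144, 1612, 755]) cube([926, 291, 151]);
translate([144, 1903, 906]) cube([926, 291, 151]);


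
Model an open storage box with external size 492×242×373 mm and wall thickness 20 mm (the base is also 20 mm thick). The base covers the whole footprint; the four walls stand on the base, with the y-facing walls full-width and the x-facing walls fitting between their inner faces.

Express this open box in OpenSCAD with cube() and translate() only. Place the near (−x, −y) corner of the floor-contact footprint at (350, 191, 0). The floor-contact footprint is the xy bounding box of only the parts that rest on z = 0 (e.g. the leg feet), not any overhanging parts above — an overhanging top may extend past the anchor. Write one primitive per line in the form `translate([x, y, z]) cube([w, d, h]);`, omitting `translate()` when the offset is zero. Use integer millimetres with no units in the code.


translate([350, 191, 0]) cube([492, 242, 20]);
translate([350, 191, 20]) cube([492, 20, 353]);
translate([350, 413, 20]) cube([492, 20, 353]);
translate([350, 211, 20]) cube([20, 202, 353]);
translate([822, 211, 20]) cube([20, 202, 353]);


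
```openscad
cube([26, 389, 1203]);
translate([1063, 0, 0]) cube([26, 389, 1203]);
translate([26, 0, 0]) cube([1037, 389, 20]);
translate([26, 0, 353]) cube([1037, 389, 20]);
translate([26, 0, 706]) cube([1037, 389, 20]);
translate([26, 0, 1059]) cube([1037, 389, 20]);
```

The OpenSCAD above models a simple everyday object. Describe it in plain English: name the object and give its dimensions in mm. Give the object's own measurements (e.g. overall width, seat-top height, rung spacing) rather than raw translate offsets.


An open bookshelf. Two side panels, each 26 mm thick, 389 mm deep and 1203 mm tall, stand 1089 mm apart (outside-to-outside). Between them sit 4 shelves, each 20 mm thick and 389 mm deep, spanning the full gap between the sides. The bottom shelf rests on the floor (its underside at z = 0) and the clear gap between one shelf's top and the next shelf's underside is 333 mm.


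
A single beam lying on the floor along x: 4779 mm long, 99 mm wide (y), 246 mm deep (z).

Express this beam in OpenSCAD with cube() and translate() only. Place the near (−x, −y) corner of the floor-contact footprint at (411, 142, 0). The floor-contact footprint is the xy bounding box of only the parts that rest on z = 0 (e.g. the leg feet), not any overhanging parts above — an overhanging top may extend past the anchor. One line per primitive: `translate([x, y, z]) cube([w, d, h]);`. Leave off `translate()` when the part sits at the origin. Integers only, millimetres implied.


translate([411, 142, 0]) cube([4779, 99, 246]);


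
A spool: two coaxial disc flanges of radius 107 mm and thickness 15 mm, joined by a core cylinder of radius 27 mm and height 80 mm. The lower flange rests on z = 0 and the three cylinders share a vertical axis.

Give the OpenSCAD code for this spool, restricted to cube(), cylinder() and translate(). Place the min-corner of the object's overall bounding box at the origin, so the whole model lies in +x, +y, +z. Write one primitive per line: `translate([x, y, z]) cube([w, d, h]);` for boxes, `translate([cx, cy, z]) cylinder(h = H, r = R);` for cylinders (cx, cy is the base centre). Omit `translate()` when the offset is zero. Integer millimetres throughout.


translate([107, 107, 0]) cylinder(h = 15, r = 107);
translate([107, 107, 15]) cylinder(h = 80, r = 27);
translate([107, 107, 95]) cylinder(h = 15, r = 107);


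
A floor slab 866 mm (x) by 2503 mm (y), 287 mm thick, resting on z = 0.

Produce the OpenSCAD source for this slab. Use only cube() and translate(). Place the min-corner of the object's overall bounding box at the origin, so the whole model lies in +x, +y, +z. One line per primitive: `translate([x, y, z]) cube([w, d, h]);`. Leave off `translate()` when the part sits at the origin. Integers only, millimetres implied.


cube([866, 2503, 287]);


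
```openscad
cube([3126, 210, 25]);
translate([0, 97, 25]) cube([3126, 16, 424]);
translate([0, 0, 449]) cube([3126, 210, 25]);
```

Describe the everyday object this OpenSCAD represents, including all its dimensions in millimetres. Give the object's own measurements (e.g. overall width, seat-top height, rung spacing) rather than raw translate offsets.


An I-beam lying along x, 3126 mm long. Overall section height 474 mm. Two flanges 210 mm wide (y) and 25 mm thick, one on the floor and one at the top; a web 16 mm thick runs between them, centred on the flange width.


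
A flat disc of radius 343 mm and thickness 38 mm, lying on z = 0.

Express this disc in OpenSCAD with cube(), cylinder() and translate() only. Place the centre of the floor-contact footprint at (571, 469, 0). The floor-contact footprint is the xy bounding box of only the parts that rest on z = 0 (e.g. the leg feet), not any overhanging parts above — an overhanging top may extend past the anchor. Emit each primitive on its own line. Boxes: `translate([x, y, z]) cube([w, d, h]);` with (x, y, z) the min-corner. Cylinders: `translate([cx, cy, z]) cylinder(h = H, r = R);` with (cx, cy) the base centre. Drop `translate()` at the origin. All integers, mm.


translate([571, 469, 0]) cylinder(h = 38, r = 343);


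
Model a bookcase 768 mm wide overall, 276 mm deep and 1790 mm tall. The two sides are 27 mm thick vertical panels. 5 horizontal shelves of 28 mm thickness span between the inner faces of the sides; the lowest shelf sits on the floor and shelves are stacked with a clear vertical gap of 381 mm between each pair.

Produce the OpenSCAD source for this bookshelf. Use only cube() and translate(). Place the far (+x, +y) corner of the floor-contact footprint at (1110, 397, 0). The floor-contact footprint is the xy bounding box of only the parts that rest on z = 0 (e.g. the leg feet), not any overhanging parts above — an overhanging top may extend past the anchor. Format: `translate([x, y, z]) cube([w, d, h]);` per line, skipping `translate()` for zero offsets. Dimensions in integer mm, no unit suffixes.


translate([342, 121, 0]) cube([27, 276, 1790]);
translate([1083, 121, 0]) cube([27, 276, 1790]);
translate([369, 121, 0]) cube([714, 276, 28]);
translate([369, 121, 409]) cube([714, 276, 28]);
translate([369, 121, 818]) cube([714, 276, 28]);
translate([369, 121, 1227]) cube([714, 276, 28]);
translate([369, 121, 1636]) cube([714, 276, 28]);


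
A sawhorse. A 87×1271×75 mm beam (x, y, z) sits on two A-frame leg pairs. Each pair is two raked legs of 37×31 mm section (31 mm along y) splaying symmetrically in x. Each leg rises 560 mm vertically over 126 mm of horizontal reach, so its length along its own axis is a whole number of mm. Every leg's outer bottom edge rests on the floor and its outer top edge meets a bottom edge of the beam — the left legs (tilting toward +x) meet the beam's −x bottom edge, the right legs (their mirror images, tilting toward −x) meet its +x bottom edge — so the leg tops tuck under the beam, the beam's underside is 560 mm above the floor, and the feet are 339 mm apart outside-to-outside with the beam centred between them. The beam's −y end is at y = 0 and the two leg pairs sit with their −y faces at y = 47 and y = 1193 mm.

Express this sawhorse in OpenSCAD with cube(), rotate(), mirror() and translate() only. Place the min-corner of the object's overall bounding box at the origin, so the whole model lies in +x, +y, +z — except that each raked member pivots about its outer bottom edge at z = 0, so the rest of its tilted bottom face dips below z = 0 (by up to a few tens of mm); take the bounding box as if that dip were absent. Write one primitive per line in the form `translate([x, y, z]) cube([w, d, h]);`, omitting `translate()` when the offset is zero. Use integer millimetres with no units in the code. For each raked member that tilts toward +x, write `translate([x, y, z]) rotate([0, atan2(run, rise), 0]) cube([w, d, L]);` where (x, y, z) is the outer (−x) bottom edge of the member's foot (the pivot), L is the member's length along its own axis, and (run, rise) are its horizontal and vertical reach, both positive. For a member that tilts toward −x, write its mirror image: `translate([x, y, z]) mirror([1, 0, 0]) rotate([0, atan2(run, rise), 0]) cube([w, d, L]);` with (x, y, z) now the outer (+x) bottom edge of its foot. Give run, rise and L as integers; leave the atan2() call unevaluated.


translate([126, 0, 560]) cube([87, 1271, 75]);
translate([0, 47, 0]) rotate([0, atan2(126, 560), 0]) cube([37, 31, 574]);
translate([339, 47, 0]) mirror([1, 0, 0]) rotate([0, atan2(126, 560), 0]) cube([37, 31, 574]);
translate([0, 1193, 0]) rotate([0, atan2(126, 560), 0]) cube([37, 31, 574]);
translate([339, 1193, 0]) mirror([1, 0, 0]) rotate([0, atan2(126, 560), 0]) cube([37, 31, 574]);


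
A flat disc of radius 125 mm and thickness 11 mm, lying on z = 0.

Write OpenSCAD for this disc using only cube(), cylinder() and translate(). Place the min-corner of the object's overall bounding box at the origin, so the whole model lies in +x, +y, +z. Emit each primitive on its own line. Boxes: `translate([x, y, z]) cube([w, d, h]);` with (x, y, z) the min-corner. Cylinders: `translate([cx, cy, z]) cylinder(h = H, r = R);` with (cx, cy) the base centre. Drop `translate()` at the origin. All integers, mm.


translate([125, 125, 0]) cylinder(h = 11, r = 125);


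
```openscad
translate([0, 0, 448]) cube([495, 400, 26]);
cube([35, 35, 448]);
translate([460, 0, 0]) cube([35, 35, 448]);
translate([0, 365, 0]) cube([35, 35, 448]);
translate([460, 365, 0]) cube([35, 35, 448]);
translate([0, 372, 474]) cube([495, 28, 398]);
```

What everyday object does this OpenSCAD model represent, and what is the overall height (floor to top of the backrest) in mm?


A chair. The overall height is 872 mm.

A slab on four corner posts with a tall panel at the back — a chair. The seat slab sits at z = 448 with thickness 26, and the 398 mm backrest starts at the seat top, so the overall height is 448 + 26 + 398 = 872 mm.


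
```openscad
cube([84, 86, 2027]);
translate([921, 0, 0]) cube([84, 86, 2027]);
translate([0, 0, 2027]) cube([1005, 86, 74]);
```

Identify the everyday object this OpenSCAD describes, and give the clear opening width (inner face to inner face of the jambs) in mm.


A door frame. The clear opening width is 837 mm.

Two 2027 mm tall posts with a header on top — a door frame. The left jamb is 84 mm wide at x = 0; the right jamb starts at x = 921. The clear opening is 921 − 84 = 837 mm.


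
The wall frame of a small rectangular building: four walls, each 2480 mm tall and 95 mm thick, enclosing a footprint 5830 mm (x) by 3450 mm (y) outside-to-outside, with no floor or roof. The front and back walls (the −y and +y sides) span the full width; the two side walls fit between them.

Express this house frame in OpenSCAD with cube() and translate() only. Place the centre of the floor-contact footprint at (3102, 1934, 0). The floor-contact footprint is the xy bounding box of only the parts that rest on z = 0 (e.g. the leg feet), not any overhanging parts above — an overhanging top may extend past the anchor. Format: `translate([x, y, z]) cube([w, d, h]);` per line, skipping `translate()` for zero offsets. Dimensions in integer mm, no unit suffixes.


translate([187, 209, 0]) cube([5830, 95, 2480]);
translate([187, 3564, 0]) cube([5830, 95, 2480]);
translate([187, 304, 0]) cube([95, 3260, 2480]);
translate([5922, 304, 0]) cube([95, 3260, 2480]);


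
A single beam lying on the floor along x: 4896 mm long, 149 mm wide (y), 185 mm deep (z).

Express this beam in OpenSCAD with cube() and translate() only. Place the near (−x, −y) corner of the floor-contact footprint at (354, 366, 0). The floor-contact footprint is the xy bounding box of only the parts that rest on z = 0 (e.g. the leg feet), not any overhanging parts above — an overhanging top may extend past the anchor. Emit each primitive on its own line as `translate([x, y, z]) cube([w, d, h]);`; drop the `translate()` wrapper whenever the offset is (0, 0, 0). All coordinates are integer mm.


translate([354, 366, 0]) cube([4896, 149, 185]);


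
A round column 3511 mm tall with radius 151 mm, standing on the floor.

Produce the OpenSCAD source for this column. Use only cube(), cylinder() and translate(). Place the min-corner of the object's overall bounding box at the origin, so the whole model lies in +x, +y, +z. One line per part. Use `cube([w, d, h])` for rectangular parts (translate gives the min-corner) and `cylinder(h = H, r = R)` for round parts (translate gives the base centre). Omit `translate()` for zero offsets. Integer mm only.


translate([151, 151, 0]) cylinder(h = 3511, r = 151);


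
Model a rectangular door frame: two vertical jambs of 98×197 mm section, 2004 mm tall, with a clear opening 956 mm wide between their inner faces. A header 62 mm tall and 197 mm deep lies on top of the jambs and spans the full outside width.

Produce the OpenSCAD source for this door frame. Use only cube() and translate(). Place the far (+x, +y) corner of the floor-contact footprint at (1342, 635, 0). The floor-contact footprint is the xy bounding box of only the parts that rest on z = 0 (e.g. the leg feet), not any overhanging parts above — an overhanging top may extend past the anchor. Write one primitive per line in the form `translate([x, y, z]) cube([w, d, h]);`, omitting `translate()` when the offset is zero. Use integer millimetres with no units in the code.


translate([190, 438, 0]) cube([98, 197, 2004]);
translate([1244, 438, 0]) cube([98, 197, 2004]);
translate([190, 438, 2004]) cube([1152, 197, 62]);


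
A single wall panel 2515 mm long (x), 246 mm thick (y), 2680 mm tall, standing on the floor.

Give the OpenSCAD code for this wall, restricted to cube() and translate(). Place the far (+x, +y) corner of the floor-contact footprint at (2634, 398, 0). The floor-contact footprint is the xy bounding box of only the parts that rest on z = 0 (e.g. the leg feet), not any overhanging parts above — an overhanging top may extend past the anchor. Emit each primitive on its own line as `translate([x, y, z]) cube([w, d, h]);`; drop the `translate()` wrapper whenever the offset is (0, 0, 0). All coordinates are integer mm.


translate([119, 152, 0]) cube([2515, 246, 2680]);


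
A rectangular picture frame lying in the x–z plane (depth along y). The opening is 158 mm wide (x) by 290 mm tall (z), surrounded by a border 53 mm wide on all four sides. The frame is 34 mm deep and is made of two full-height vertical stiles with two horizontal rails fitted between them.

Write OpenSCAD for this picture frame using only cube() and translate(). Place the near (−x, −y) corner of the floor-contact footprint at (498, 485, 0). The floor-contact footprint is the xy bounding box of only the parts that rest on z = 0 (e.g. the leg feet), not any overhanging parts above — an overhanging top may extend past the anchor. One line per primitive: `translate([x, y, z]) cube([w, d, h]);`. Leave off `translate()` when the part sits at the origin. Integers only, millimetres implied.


translate([498, 485, 0]) cube([53, 34, 396]);
translate([709, 485, 0]) cube([53, 34, 396]);
translate([551, 485, 0]) cube([158, 34, 53]);
translate([551, 485, 343]) cube([158, 34, 53]);


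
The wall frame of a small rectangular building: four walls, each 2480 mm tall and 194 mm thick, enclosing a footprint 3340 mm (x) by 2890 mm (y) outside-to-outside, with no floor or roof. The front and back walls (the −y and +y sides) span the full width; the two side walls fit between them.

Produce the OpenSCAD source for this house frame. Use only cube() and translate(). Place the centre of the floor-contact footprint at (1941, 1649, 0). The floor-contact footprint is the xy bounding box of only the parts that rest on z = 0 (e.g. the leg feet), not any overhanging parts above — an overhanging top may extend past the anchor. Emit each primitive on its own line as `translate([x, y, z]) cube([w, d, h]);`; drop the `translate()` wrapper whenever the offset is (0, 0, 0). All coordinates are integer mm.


translate([271, 204, 0]) cube([3340, 194, 2480]);
translate([271, 2900, 0]) cube([3340, 194, 2480]);
translate([271, 398, 0]) cube([194, 2502, 2480]);
translate([3417, 398, 0]) cube([194, 2502, 2480]);


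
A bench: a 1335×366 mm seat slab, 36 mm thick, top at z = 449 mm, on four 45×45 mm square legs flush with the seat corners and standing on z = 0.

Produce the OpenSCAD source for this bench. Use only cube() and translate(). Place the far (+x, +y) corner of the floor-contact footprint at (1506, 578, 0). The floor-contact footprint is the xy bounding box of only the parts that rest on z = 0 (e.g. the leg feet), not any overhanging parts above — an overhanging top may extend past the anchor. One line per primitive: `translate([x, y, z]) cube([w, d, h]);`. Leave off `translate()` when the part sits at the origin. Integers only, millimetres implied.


// leg_h = 449 − 36 = 413
translate([171, 212, 413]) cube([1335, 366, 36]);
translate([171, 212, 0]) cube([45, 45, 413]);
translate([171, 533, 0]) cube([45, 45, 413]);
translate([1461, 212, 0]) cube([45, 45, 413]);
translate([1461, 533, 0]) cube([45, 45, 413]);


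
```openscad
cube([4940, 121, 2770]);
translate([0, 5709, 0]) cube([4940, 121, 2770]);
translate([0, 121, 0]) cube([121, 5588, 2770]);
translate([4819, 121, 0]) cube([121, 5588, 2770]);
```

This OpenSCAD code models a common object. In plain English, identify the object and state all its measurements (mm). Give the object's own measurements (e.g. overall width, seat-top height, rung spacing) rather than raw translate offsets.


The wall frame of a small rectangular building: four walls, each 2770 mm tall and 121 mm thick, enclosing a footprint 4940 mm (x) by 5830 mm (y) outside-to-outside, with no floor or roof. The front and back walls (the −y and +y sides) span the full width; the two side walls fit between them.


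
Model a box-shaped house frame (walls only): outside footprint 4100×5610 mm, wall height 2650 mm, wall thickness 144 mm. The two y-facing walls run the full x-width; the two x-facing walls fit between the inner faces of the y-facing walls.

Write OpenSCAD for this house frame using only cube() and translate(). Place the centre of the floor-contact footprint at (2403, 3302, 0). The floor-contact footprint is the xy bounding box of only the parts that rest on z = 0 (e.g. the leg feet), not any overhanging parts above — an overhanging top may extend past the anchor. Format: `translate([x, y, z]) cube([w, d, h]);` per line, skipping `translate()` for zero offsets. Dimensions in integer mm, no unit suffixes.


translate([353, 497, 0]) cube([4100, 144, 2650]);
translate([353, 5963, 0]) cube([4100, 144, 2650]);
translate([353, 641, 0]) cube([144, 5322, 2650]);
translate([4309, 641, 0]) cube([144, 5322, 2650]);


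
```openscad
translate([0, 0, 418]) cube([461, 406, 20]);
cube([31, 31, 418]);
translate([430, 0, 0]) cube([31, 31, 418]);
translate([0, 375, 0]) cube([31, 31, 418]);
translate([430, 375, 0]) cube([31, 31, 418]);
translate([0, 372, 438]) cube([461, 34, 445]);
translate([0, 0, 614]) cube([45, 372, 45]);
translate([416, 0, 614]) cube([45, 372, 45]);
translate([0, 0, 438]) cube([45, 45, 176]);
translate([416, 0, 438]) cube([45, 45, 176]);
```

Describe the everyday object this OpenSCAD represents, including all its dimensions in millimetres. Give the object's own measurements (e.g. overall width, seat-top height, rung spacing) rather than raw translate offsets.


A chair. The seat is a 461×406×20 mm slab with its top at z = 438 mm, on four 31×31 mm corner legs (flush with the seat edges, standing on z = 0). A flat backrest 34 mm thick, 445 mm tall, spans the full seat width and rises from the seat top along its +y edge, rear face flush with the rear of the seat. Two armrests of 45×45 mm section run along each side from the seat's front edge to the front of the backrest, top faces 221 mm above the seat top and outer faces flush with the seat's x-edges; a 45×45 mm post under the front of each armrest stands on the seat at the front corner.


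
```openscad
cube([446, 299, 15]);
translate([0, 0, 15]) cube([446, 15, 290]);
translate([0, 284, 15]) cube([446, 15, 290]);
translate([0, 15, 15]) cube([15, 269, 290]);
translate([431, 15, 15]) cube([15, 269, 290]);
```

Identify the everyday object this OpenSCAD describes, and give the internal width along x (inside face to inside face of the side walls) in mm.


An open box. The internal width is 416 mm.

A 446×299 base slab with four walls standing on it — an open box. The base is 446 mm wide and the walls are 15 mm thick, so the internal width is 446 − 2 × 15 = 416 mm.


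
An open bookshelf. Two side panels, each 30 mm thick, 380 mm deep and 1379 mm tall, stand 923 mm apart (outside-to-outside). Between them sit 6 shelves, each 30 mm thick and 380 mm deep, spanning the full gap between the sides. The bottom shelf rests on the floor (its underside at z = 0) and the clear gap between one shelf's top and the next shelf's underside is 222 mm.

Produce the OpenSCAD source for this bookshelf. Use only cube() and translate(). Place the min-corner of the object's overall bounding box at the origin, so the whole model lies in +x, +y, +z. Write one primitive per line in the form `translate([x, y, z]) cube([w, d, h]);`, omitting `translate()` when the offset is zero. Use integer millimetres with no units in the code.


cube([30, 380, 1379]);
translate([893, 0, 0]) cube([30, 380, 1379]);
translate([30, 0, 0]) cube([863, 380, 30]);
translate([30, 0, 252]) cube([863, 380, 30]);
translate([30, 0, 504]) cube([863, 380, 30]);
translate([30, 0, 756]) cube([863, 380, 30]);
translate([30, 0, 1008]) cube([863, 380, 30]);
translate([30, 0, 1260]) cube([863, 380, 30]);


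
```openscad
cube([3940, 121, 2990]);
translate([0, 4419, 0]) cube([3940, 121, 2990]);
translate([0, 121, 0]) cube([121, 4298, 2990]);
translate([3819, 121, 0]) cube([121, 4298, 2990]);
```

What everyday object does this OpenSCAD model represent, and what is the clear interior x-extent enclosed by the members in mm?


A house (or room) frame. The interior width is 3698 mm.

Four 2990 mm walls enclosing a rectangle with no floor or roof — a room or house frame. Outside width is 3940 mm and wall thickness is 121 mm, so the interior width is 3940 − 2 × 121 = 3698 mm.


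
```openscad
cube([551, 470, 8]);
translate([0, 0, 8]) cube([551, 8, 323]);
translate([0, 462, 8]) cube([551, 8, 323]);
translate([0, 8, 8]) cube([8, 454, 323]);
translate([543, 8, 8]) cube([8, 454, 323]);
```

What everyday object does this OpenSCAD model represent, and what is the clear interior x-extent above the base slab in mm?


An open box. The internal width is 535 mm.

A 551×470 base slab with four walls standing on it — an open box. The base is 551 mm wide and the walls are 8 mm thick, so the internal width is 551 − 2 × 8 = 535 mm.


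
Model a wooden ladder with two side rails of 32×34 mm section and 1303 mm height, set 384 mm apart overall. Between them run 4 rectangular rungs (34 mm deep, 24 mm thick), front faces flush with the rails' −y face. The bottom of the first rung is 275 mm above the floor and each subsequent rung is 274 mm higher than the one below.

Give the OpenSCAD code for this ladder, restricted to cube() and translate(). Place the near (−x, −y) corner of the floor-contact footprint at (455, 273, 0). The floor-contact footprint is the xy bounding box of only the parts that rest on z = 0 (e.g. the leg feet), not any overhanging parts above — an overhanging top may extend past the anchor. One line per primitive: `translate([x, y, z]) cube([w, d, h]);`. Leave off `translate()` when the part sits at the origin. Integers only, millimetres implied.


translate([455, 273, 0]) cube([32, 34, 1303]);
translate([807, 273, 0]) cube([32, 34, 1303]);
translate([487, 273, 275]) cube([320, 34, 24]);
translate([487, 273, 549]) cube([320, 34, 24]);
translate([487, 273, 823]) cube([320, 34, 24]);
translate([487, 273, 1097]) cube([320, 34, 24]);


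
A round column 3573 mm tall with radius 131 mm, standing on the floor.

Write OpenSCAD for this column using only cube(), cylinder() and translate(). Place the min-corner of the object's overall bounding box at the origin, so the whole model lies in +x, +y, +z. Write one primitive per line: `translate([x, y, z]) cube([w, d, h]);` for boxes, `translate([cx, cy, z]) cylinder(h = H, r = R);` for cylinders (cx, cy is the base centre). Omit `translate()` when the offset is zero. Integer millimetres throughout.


translate([131, 131, 0]) cylinder(h = 3573, r = 131);


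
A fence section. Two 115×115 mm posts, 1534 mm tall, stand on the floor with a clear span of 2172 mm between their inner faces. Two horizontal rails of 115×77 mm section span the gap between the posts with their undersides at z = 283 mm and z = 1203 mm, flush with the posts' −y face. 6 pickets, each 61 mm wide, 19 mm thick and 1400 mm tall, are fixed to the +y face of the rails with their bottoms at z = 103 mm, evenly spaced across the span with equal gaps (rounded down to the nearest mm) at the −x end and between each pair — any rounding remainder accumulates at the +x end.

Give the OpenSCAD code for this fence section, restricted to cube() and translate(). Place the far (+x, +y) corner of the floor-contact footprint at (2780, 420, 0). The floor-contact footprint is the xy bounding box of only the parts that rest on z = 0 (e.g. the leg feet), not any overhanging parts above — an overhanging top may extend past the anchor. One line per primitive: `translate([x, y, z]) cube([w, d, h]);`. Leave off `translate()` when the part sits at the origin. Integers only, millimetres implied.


translate([378, 305, 0]) cube([115, 115, 1534]);
translate([2665, 305, 0]) cube([115, 115, 1534]);
translate([493, 305, 283]) cube([2172, 115, 77]);
translate([493, 305, 1203]) cube([2172, 115, 77]);
translate([751, 420, 103]) cube([61, 19, 1400]);
translate([1070, 420, 103]) cube([61, 19, 1400]);
translate([1389, 420, 103]) cube([61, 19, 1400]);
translate([1708, 420, 103]) cube([61, 19, 1400]);
translate([2027, 420, 103]) cube([61, 19, 1400]);
translate([2346, 420, 103]) cube([61, 19, 1400]);


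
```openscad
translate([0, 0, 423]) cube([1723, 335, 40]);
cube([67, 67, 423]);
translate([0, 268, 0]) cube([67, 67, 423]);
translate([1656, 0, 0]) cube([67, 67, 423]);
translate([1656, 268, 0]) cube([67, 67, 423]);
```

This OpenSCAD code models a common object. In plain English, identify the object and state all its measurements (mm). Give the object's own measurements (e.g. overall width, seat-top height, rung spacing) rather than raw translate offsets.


A bench: a 1723×335 mm seat slab, 40 mm thick, top at z = 463 mm, on four 67×67 mm square legs flush with the seat corners and standing on z = 0.


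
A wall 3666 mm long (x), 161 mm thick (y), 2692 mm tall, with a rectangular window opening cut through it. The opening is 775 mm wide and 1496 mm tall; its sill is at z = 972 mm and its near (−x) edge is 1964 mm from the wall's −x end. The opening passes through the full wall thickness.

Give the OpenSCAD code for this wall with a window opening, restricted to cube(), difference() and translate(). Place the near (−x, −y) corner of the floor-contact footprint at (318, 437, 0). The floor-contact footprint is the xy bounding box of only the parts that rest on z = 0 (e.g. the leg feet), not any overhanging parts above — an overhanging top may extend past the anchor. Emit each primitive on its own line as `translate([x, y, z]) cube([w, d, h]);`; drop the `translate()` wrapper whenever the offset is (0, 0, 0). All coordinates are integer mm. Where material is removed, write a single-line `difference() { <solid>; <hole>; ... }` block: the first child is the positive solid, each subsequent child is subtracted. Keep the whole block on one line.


difference() { translate([318, 437, 0]) cube([3666, 161, 2692]); translate([2282, 437, 972]) cube([775, 161, 1496]); }


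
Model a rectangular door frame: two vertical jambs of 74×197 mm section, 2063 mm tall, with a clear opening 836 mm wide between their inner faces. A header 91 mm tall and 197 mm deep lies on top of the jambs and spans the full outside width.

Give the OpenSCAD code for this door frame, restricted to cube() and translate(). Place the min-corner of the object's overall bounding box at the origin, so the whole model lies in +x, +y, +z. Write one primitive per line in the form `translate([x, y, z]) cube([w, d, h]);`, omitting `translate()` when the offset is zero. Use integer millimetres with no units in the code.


cube([74, 197, 2063]);
translate([910, 0, 0]) cube([74, 197, 2063]);
translate([0, 0, 2063]) cube([984, 197, 91]);


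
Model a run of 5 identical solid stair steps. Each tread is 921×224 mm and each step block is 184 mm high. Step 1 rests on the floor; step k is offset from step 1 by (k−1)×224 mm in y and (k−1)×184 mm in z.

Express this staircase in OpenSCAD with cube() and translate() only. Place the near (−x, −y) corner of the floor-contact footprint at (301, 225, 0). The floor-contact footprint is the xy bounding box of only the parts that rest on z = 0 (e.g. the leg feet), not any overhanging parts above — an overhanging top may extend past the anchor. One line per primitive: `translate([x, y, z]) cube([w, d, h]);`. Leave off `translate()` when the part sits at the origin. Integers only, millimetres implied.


translate([301, 225, 0]) cube([921, 224, 184]);
translate([301, 449, 184]) cube([921, 224, 184]);
translate([301, 673, 368]) cube([921, 224, 184]);
translate([301, 897, 552]) cube([921, 224, 184]);
translate([301, 1121, 736]) cube([921, 224, 184]);


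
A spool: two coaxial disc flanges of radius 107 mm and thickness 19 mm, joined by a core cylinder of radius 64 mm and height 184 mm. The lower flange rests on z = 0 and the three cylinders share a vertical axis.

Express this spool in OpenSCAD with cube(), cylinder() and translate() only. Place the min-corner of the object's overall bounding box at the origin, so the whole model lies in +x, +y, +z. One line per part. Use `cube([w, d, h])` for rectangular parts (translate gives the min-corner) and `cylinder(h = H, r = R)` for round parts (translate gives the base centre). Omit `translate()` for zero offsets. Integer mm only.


translate([107, 107, 0]) cylinder(h = 19, r = 107);
translate([107, 107, 19]) cylinder(h = 184, r = 64);
translate([107, 107, 203]) cylinder(h = 19, r = 107);


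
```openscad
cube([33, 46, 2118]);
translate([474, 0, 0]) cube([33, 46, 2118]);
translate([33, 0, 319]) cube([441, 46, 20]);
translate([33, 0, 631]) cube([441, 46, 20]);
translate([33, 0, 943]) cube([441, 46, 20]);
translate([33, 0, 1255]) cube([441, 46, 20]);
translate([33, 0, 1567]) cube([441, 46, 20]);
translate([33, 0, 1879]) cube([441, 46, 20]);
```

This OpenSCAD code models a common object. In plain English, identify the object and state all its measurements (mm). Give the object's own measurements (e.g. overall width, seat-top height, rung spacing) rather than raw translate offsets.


A straight ladder. Two 33×46 mm vertical rails, 2118 mm tall, stand 507 mm apart (outside-to-outside) with their front faces coplanar on the −y side. 6 rungs, each 46 mm deep and 20 mm tall, span between the inner faces of the rails, front faces flush with the rails. The lowest rung's underside is at z = 319 mm and rungs are spaced 312 mm apart (underside to underside).


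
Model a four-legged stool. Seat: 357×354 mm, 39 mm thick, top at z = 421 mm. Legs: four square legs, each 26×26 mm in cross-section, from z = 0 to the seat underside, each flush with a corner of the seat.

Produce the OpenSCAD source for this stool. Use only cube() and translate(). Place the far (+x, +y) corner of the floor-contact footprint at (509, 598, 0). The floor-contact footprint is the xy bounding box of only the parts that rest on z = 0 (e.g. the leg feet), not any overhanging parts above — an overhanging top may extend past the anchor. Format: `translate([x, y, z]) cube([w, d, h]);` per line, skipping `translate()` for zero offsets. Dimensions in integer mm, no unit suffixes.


// leg_h = 421 - 39 = 382
translate([152, 244, 382]) cube([357, 354, 39]);
translate([152, 244, 0]) cube([26, 26, 382]);
translate([483, 244, 0]) cube([26, 26, 382]);
translate([152, 572, 0]) cube([26, 26, 382]);
translate([483, 572, 0]) cube([26, 26, 382]);


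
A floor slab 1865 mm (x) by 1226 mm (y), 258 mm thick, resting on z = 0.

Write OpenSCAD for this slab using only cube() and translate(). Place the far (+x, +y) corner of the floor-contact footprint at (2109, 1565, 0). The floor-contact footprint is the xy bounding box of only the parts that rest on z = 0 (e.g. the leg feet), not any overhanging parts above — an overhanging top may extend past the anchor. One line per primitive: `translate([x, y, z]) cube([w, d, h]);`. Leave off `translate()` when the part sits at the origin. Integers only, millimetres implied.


translate([244, 339, 0]) cube([1865, 1226, 258]);


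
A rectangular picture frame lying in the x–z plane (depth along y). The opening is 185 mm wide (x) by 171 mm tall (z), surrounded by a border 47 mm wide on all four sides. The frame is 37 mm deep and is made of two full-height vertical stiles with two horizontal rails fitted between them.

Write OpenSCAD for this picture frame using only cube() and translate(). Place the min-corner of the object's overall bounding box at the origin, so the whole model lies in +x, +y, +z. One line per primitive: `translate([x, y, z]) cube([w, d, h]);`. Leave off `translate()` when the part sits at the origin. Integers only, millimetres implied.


cube([47, 37, 265]);
translate([232, 0, 0]) cube([47, 37, 265]);
translate([47, 0, 0]) cube([185, 37, 47]);
translate([47, 0, 218]) cube([185, 37, 47]);


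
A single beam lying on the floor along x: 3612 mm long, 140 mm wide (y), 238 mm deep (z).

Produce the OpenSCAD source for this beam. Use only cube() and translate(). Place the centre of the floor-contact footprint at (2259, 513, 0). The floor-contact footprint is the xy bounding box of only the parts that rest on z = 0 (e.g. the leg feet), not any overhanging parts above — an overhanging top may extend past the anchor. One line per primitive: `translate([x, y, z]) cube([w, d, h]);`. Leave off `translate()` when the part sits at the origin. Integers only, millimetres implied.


translate([453, 443, 0]) cube([3612, 140, 238]);


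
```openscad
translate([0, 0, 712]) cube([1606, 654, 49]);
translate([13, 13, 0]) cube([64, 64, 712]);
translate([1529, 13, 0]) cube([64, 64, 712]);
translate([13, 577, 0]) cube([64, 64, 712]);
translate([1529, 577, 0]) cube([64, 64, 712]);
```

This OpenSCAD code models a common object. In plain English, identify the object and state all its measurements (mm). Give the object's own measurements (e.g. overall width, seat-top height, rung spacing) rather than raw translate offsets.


A table: top 1606 mm (x) × 654 mm (y), 49 mm thick, upper face at z = 761 mm, on four 64×64 mm square legs, each inset 13 mm from the nearest pair of top edges from z = 0 to the bottom of the top.


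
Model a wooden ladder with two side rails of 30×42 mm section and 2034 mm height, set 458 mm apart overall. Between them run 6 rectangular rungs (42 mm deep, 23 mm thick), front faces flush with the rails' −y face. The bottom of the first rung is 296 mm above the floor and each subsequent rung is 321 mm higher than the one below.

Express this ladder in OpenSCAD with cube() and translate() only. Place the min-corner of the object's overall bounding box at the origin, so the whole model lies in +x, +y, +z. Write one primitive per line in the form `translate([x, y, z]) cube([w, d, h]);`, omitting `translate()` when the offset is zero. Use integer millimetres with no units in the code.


// rung span = 458 - 2*30 = 398
// rung[k] z = 296 + k*321
cube([30, 42, 2034]);
translate([428, 0, 0]) cube([30, 42, 2034]);
translate([30, 0, 296]) cube([398, 42, 23]);
translate([30, 0, 617]) cube([398, 42, 23]);
translate([30, 0, 938]) cube([398, 42, 23]);
translate([30, 0, 1259]) cube([398, 42, 23]);
translate([30, 0, 1580]) cube([398, 42, 23]);
translate([30, 0, 1901]) cube([398, 42, 23]);
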